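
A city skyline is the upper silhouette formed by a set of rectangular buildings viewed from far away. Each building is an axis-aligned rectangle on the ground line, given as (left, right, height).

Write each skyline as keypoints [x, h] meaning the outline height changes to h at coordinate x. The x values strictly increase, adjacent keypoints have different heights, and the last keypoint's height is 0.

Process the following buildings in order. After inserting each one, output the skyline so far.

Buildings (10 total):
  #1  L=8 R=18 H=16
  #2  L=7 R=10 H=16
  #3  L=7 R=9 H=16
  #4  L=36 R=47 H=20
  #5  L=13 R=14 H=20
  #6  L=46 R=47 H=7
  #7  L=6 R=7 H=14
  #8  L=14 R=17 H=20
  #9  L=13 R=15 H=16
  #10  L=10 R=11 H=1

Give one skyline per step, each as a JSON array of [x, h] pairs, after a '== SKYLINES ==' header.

== SKYLINES ==
[[8,16],[18,0]]
[[7,16],[18,0]]
[[7,16],[18,0]]
[[7,16],[18,0],[36,20],[47,0]]
[[7,16],[13,20],[14,16],[18,0],[36,20],[47,0]]
[[7,16],[13,20],[14,16],[18,0],[36,20],[47,0]]
[[6,14],[7,16],[13,20],[14,16],[18,0],[36,20],[47,0]]
[[6,14],[7,16],[13,20],[17,16],[18,0],[36,20],[47,0]]
[[6,14],[7,16],[13,20],[17,16],[18,0],[36,20],[47,0]]
[[6,14],[7,16],[13,20],[17,16],[18,0],[36,20],[47,0]]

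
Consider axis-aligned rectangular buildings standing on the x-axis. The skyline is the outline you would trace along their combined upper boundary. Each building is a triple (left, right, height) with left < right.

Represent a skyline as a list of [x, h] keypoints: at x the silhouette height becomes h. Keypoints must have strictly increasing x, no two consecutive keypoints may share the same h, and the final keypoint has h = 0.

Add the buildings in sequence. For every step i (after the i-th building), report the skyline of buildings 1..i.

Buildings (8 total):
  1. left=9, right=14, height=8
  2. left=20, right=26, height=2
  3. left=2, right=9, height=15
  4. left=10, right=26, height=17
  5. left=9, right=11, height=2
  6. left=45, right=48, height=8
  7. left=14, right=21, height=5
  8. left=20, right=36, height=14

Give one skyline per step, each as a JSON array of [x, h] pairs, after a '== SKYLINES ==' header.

== SKYLINES ==
[[9,8],[14,0]]
[[9,8],[14,0],[20,2],[26,0]]
[[2,15],[9,8],[14,0],[20,2],[26,0]]
[[2,15],[9,8],[10,17],[26,0]]
[[2,15],[9,8],[10,17],[26,0]]
[[2,15],[9,8],[10,17],[26,0],[45,8],[48,0]]
[[2,15],[9,8],[10,17],[26,0],[45,8],[48,0]]
[[2,15],[9,8],[10,17],[26,14],[36,0],[45,8],[48,0]]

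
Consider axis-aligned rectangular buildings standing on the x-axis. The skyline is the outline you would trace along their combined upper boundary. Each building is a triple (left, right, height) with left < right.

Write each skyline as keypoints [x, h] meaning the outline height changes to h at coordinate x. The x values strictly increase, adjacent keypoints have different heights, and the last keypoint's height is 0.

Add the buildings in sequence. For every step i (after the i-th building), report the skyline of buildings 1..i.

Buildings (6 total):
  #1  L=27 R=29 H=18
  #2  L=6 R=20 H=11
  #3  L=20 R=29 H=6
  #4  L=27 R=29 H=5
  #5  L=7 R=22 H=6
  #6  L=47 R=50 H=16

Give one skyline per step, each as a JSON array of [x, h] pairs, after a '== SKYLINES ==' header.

== SKYLINES ==
[[27,18],[29,0]]
[[6,11],[20,0],[27,18],[29,0]]
[[6,11],[20,6],[27,18],[29,0]]
[[6,11],[20,6],[27,18],[29,0]]
[[6,11],[20,6],[27,18],[29,0]]
[[6,11],[20,6],[27,18],[29,0],[47,16],[50,0]]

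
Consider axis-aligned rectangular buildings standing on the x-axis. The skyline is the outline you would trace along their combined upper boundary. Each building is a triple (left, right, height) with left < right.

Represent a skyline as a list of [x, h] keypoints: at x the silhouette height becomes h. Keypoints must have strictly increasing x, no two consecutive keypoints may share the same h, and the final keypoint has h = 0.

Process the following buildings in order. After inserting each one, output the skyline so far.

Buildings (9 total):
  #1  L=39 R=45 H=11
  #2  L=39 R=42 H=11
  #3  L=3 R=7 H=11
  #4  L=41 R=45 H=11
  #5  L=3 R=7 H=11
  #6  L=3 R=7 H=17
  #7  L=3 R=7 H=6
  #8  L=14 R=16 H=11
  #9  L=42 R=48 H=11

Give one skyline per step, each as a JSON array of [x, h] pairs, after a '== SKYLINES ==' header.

== SKYLINES ==
[[39,11],[45,0]]
[[39,11],[45,0]]
[[3,11],[7,0],[39,11],[45,0]]
[[3,11],[7,0],[39,11],[45,0]]
[[3,11],[7,0],[39,11],[45,0]]
[[3,17],[7,0],[39,11],[45,0]]
[[3,17],[7,0],[39,11],[45,0]]
[[3,17],[7,0],[14,11],[16,0],[39,11],[45,0]]
[[3,17],[7,0],[14,11],[16,0],[39,11],[48,0]]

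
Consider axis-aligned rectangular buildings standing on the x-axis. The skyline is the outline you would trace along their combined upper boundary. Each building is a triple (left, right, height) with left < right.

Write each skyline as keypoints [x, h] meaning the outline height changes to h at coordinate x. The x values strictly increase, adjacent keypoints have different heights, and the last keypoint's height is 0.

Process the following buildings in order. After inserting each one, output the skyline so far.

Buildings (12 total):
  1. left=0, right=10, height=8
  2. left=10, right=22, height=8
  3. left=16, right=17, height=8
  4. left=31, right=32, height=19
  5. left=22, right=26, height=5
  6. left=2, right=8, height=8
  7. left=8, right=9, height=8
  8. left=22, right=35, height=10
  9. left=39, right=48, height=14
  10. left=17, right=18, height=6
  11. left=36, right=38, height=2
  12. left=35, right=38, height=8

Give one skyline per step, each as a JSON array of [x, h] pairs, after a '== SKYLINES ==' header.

== SKYLINES ==
[[0,8],[10,0]]
[[0,8],[22,0]]
[[0,8],[22,0]]
[[0,8],[22,0],[31,19],[32,0]]
[[0,8],[22,5],[26,0],[31,19],[32,0]]
[[0,8],[22,5],[26,0],[31,19],[32,0]]
[[0,8],[22,5],[26,0],[31,19],[32,0]]
[[0,8],[22,10],[31,19],[32,10],[35,0]]
[[0,8],[22,10],[31,19],[32,10],[35,0],[39,14],[48,0]]
[[0,8],[22,10],[31,19],[32,10],[35,0],[39,14],[48,0]]
[[0,8],[22,10],[31,19],[32,10],[35,0],[36,2],[38,0],[39,14],[48,0]]
[[0,8],[22,10],[31,19],[32,10],[35,8],[38,0],[39,14],[48,0]]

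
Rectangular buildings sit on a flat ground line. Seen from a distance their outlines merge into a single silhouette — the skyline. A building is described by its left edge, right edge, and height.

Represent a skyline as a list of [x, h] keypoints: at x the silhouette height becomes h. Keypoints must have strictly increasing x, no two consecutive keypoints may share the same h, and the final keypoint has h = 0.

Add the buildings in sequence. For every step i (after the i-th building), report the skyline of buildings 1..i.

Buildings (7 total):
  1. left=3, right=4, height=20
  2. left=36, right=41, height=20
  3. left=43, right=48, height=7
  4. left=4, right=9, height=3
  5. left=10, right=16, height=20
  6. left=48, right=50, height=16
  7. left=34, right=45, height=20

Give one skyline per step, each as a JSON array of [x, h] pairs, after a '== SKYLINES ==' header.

== SKYLINES ==
[[3,20],[4,0]]
[[3,20],[4,0],[36,20],[41,0]]
[[3,20],[4,0],[36,20],[41,0],[43,7],[48,0]]
[[3,20],[4,3],[9,0],[36,20],[41,0],[43,7],[48,0]]
[[3,20],[4,3],[9,0],[10,20],[16,0],[36,20],[41,0],[43,7],[48,0]]
[[3,20],[4,3],[9,0],[10,20],[16,0],[36,20],[41,0],[43,7],[48,16],[50,0]]
[[3,20],[4,3],[9,0],[10,20],[16,0],[34,20],[45,7],[48,16],[50,0]]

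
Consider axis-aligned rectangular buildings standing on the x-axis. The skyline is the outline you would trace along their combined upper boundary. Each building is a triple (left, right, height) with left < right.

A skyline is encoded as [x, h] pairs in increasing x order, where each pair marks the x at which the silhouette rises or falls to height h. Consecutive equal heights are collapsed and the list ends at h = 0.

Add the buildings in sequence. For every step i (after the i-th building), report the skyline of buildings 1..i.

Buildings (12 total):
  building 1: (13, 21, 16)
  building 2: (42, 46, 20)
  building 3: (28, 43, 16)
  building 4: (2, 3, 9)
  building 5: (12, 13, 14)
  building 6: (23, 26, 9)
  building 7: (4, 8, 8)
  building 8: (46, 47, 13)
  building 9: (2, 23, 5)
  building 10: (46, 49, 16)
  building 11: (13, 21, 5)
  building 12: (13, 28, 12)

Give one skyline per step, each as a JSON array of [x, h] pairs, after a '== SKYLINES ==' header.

== SKYLINES ==
[[13,16],[21,0]]
[[13,16],[21,0],[42,20],[46,0]]
[[13,16],[21,0],[28,16],[42,20],[46,0]]
[[2,9],[3,0],[13,16],[21,0],[28,16],[42,20],[46,0]]
[[2,9],[3,0],[12,14],[13,16],[21,0],[28,16],[42,20],[46,0]]
[[2,9],[3,0],[12,14],[13,16],[21,0],[23,9],[26,0],[28,16],[42,20],[46,0]]
[[2,9],[3,0],[4,8],[8,0],[12,14],[13,16],[21,0],[23,9],[26,0],[28,16],[42,20],[46,0]]
[[2,9],[3,0],[4,8],[8,0],[12,14],[13,16],[21,0],[23,9],[26,0],[28,16],[42,20],[46,13],[47,0]]
[[2,9],[3,5],[4,8],[8,5],[12,14],[13,16],[21,5],[23,9],[26,0],[28,16],[42,20],[46,13],[47,0]]
[[2,9],[3,5],[4,8],[8,5],[12,14],[13,16],[21,5],[23,9],[26,0],[28,16],[42,20],[46,16],[49,0]]
[[2,9],[3,5],[4,8],[8,5],[12,14],[13,16],[21,5],[23,9],[26,0],[28,16],[42,20],[46,16],[49,0]]
[[2,9],[3,5],[4,8],[8,5],[12,14],[13,16],[21,12],[28,16],[42,20],[46,16],[49,0]]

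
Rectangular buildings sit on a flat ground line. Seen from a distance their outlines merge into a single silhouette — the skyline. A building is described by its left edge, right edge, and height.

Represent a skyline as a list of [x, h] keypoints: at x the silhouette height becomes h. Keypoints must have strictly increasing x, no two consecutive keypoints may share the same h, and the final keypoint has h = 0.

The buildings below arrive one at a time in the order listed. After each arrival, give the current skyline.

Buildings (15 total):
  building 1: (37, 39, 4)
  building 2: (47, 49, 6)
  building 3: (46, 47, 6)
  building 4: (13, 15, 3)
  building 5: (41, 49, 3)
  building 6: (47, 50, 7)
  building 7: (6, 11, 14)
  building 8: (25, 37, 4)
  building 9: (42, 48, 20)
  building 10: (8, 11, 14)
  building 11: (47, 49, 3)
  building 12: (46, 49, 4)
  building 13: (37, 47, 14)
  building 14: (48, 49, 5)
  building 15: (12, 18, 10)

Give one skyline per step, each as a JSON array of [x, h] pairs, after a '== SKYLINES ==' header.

== SKYLINES ==
[[37,4],[39,0]]
[[37,4],[39,0],[47,6],[49,0]]
[[37,4],[39,0],[46,6],[49,0]]
[[13,3],[15,0],[37,4],[39,0],[46,6],[49,0]]
[[13,3],[15,0],[37,4],[39,0],[41,3],[46,6],[49,0]]
[[13,3],[15,0],[37,4],[39,0],[41,3],[46,6],[47,7],[50,0]]
[[6,14],[11,0],[13,3],[15,0],[37,4],[39,0],[41,3],[46,6],[47,7],[50,0]]
[[6,14],[11,0],[13,3],[15,0],[25,4],[39,0],[41,3],[46,6],[47,7],[50,0]]
[[6,14],[11,0],[13,3],[15,0],[25,4],[39,0],[41,3],[42,20],[48,7],[50,0]]
[[6,14],[11,0],[13,3],[15,0],[25,4],[39,0],[41,3],[42,20],[48,7],[50,0]]
[[6,14],[11,0],[13,3],[15,0],[25,4],[39,0],[41,3],[42,20],[48,7],[50,0]]
[[6,14],[11,0],[13,3],[15,0],[25,4],[39,0],[41,3],[42,20],[48,7],[50,0]]
[[6,14],[11,0],[13,3],[15,0],[25,4],[37,14],[42,20],[48,7],[50,0]]
[[6,14],[11,0],[13,3],[15,0],[25,4],[37,14],[42,20],[48,7],[50,0]]
[[6,14],[11,0],[12,10],[18,0],[25,4],[37,14],[42,20],[48,7],[50,0]]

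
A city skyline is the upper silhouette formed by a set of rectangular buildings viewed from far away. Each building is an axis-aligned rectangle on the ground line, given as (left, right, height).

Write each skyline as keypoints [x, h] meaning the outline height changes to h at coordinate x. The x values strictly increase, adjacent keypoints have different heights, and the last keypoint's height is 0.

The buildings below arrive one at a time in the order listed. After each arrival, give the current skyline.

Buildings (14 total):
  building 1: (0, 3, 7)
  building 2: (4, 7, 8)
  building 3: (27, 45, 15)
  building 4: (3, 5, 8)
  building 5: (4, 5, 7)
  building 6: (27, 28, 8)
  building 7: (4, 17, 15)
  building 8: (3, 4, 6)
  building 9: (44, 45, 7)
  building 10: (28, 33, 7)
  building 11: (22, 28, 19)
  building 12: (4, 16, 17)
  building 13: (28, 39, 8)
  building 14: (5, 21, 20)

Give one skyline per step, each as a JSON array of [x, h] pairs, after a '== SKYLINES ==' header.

== SKYLINES ==
[[0,7],[3,0]]
[[0,7],[3,0],[4,8],[7,0]]
[[0,7],[3,0],[4,8],[7,0],[27,15],[45,0]]
[[0,7],[3,8],[7,0],[27,15],[45,0]]
[[0,7],[3,8],[7,0],[27,15],[45,0]]
[[0,7],[3,8],[7,0],[27,15],[45,0]]
[[0,7],[3,8],[4,15],[17,0],[27,15],[45,0]]
[[0,7],[3,8],[4,15],[17,0],[27,15],[45,0]]
[[0,7],[3,8],[4,15],[17,0],[27,15],[45,0]]
[[0,7],[3,8],[4,15],[17,0],[27,15],[45,0]]
[[0,7],[3,8],[4,15],[17,0],[22,19],[28,15],[45,0]]
[[0,7],[3,8],[4,17],[16,15],[17,0],[22,19],[28,15],[45,0]]
[[0,7],[3,8],[4,17],[16,15],[17,0],[22,19],[28,15],[45,0]]
[[0,7],[3,8],[4,17],[5,20],[21,0],[22,19],[28,15],[45,0]]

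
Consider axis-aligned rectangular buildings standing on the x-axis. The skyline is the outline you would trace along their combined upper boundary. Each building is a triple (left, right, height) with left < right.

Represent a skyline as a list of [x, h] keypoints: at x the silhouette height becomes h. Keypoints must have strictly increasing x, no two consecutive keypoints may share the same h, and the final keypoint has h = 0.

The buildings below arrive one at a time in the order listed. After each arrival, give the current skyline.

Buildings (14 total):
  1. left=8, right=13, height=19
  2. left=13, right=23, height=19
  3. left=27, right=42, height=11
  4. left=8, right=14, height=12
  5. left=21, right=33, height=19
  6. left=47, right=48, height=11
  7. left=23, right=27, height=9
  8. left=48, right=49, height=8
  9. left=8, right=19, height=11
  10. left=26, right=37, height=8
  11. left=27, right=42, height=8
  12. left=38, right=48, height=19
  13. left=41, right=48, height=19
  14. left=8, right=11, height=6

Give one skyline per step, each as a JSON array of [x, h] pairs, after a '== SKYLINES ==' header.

== SKYLINES ==
[[8,19],[13,0]]
[[8,19],[23,0]]
[[8,19],[23,0],[27,11],[42,0]]
[[8,19],[23,0],[27,11],[42,0]]
[[8,19],[33,11],[42,0]]
[[8,19],[33,11],[42,0],[47,11],[48,0]]
[[8,19],[33,11],[42,0],[47,11],[48,0]]
[[8,19],[33,11],[42,0],[47,11],[48,8],[49,0]]
[[8,19],[33,11],[42,0],[47,11],[48,8],[49,0]]
[[8,19],[33,11],[42,0],[47,11],[48,8],[49,0]]
[[8,19],[33,11],[42,0],[47,11],[48,8],[49,0]]
[[8,19],[33,11],[38,19],[48,8],[49,0]]
[[8,19],[33,11],[38,19],[48,8],[49,0]]
[[8,19],[33,11],[38,19],[48,8],[49,0]]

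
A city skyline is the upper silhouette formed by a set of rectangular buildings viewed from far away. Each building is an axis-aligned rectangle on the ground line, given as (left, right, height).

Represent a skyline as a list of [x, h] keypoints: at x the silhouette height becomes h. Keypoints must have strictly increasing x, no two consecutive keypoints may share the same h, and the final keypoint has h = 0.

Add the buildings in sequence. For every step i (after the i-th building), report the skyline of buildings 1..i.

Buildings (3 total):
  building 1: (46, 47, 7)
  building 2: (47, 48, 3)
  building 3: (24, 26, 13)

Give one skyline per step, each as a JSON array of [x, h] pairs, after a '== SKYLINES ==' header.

== SKYLINES ==
[[46,7],[47,0]]
[[46,7],[47,3],[48,0]]
[[24,13],[26,0],[46,7],[47,3],[48,0]]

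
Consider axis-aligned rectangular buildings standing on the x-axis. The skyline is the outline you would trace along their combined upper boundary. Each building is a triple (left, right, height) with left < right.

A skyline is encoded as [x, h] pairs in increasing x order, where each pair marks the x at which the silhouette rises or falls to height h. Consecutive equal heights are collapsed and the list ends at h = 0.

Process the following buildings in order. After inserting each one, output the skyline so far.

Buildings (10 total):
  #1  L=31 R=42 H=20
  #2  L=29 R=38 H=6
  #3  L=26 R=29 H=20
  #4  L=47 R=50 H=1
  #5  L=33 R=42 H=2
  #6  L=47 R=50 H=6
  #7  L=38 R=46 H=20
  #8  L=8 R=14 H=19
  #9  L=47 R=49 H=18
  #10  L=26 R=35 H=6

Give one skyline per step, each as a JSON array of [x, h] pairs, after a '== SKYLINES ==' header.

== SKYLINES ==
[[31,20],[42,0]]
[[29,6],[31,20],[42,0]]
[[26,20],[29,6],[31,20],[42,0]]
[[26,20],[29,6],[31,20],[42,0],[47,1],[50,0]]
[[26,20],[29,6],[31,20],[42,0],[47,1],[50,0]]
[[26,20],[29,6],[31,20],[42,0],[47,6],[50,0]]
[[26,20],[29,6],[31,20],[46,0],[47,6],[50,0]]
[[8,19],[14,0],[26,20],[29,6],[31,20],[46,0],[47,6],[50,0]]
[[8,19],[14,0],[26,20],[29,6],[31,20],[46,0],[47,18],[49,6],[50,0]]
[[8,19],[14,0],[26,20],[29,6],[31,20],[46,0],[47,18],[49,6],[50,0]]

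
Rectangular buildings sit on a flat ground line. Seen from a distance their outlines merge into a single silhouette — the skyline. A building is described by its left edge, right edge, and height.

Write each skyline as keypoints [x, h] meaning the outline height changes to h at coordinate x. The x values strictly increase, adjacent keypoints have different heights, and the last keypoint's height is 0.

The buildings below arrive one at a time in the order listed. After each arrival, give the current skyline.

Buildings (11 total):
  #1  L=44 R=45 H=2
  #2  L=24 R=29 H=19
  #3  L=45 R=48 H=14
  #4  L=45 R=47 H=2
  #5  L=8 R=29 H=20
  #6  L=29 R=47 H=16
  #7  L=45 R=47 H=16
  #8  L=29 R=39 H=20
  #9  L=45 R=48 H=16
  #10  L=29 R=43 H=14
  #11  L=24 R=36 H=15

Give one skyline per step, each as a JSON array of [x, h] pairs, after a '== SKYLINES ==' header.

== SKYLINES ==
[[44,2],[45,0]]
[[24,19],[29,0],[44,2],[45,0]]
[[24,19],[29,0],[44,2],[45,14],[48,0]]
[[24,19],[29,0],[44,2],[45,14],[48,0]]
[[8,20],[29,0],[44,2],[45,14],[48,0]]
[[8,20],[29,16],[47,14],[48,0]]
[[8,20],[29,16],[47,14],[48,0]]
[[8,20],[39,16],[47,14],[48,0]]
[[8,20],[39,16],[48,0]]
[[8,20],[39,16],[48,0]]
[[8,20],[39,16],[48,0]]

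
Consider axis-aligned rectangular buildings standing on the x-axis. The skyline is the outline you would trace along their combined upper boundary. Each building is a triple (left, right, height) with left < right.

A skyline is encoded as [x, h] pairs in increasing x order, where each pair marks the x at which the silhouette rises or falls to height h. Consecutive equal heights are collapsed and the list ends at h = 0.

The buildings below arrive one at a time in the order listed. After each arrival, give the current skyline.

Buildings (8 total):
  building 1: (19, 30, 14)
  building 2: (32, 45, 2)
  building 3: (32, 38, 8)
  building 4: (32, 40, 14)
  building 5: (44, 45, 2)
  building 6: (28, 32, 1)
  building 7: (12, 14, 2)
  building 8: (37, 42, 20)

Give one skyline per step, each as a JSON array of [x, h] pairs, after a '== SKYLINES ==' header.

== SKYLINES ==
[[19,14],[30,0]]
[[19,14],[30,0],[32,2],[45,0]]
[[19,14],[30,0],[32,8],[38,2],[45,0]]
[[19,14],[30,0],[32,14],[40,2],[45,0]]
[[19,14],[30,0],[32,14],[40,2],[45,0]]
[[19,14],[30,1],[32,14],[40,2],[45,0]]
[[12,2],[14,0],[19,14],[30,1],[32,14],[40,2],[45,0]]
[[12,2],[14,0],[19,14],[30,1],[32,14],[37,20],[42,2],[45,0]]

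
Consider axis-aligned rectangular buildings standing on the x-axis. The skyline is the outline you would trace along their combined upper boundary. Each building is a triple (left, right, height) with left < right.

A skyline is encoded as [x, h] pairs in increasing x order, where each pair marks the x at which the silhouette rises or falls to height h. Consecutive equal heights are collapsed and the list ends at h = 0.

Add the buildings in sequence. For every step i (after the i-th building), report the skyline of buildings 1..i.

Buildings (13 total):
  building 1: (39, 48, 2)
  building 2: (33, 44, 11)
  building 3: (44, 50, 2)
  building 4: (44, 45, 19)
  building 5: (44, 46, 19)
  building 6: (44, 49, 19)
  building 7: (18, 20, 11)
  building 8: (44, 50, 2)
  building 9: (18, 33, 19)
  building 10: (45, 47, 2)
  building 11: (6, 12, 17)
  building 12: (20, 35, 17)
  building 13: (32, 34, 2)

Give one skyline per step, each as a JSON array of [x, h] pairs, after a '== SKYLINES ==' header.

== SKYLINES ==
[[39,2],[48,0]]
[[33,11],[44,2],[48,0]]
[[33,11],[44,2],[50,0]]
[[33,11],[44,19],[45,2],[50,0]]
[[33,11],[44,19],[46,2],[50,0]]
[[33,11],[44,19],[49,2],[50,0]]
[[18,11],[20,0],[33,11],[44,19],[49,2],[50,0]]
[[18,11],[20,0],[33,11],[44,19],[49,2],[50,0]]
[[18,19],[33,11],[44,19],[49,2],[50,0]]
[[18,19],[33,11],[44,19],[49,2],[50,0]]
[[6,17],[12,0],[18,19],[33,11],[44,19],[49,2],[50,0]]
[[6,17],[12,0],[18,19],[33,17],[35,11],[44,19],[49,2],[50,0]]
[[6,17],[12,0],[18,19],[33,17],[35,11],[44,19],[49,2],[50,0]]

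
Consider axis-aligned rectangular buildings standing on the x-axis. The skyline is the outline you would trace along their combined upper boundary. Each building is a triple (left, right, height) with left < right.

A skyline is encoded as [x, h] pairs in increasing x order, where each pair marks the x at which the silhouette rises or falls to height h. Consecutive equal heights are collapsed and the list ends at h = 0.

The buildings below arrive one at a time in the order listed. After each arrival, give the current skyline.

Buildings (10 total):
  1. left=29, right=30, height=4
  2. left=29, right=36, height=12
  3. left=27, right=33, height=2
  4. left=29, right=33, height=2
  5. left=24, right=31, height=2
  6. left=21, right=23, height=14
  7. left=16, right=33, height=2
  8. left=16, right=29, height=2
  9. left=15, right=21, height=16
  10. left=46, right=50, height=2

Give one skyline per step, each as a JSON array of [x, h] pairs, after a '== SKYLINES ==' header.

== SKYLINES ==
[[29,4],[30,0]]
[[29,12],[36,0]]
[[27,2],[29,12],[36,0]]
[[27,2],[29,12],[36,0]]
[[24,2],[29,12],[36,0]]
[[21,14],[23,0],[24,2],[29,12],[36,0]]
[[16,2],[21,14],[23,2],[29,12],[36,0]]
[[16,2],[21,14],[23,2],[29,12],[36,0]]
[[15,16],[21,14],[23,2],[29,12],[36,0]]
[[15,16],[21,14],[23,2],[29,12],[36,0],[46,2],[50,0]]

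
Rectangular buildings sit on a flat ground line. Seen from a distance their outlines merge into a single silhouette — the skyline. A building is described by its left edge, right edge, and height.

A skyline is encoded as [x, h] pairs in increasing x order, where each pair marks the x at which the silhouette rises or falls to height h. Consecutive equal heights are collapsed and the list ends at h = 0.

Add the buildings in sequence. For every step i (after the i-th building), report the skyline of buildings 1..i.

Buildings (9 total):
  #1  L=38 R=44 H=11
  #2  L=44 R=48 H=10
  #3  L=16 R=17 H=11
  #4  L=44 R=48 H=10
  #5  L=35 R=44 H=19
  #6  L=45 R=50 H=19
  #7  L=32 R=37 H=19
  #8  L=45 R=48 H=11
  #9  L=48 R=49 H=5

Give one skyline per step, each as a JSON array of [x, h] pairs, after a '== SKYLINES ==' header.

== SKYLINES ==
[[38,11],[44,0]]
[[38,11],[44,10],[48,0]]
[[16,11],[17,0],[38,11],[44,10],[48,0]]
[[16,11],[17,0],[38,11],[44,10],[48,0]]
[[16,11],[17,0],[35,19],[44,10],[48,0]]
[[16,11],[17,0],[35,19],[44,10],[45,19],[50,0]]
[[16,11],[17,0],[32,19],[44,10],[45,19],[50,0]]
[[16,11],[17,0],[32,19],[44,10],[45,19],[50,0]]
[[16,11],[17,0],[32,19],[44,10],[45,19],[50,0]]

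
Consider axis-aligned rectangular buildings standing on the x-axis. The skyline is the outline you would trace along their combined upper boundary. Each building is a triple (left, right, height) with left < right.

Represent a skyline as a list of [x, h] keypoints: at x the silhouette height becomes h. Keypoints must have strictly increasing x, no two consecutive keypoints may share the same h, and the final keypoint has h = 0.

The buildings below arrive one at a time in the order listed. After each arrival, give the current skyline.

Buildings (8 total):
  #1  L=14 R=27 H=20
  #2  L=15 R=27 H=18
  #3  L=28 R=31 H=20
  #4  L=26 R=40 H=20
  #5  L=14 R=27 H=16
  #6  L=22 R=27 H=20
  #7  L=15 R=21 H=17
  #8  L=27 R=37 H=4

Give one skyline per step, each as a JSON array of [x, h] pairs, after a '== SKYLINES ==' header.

== SKYLINES ==
[[14,20],[27,0]]
[[14,20],[27,0]]
[[14,20],[27,0],[28,20],[31,0]]
[[14,20],[40,0]]
[[14,20],[40,0]]
[[14,20],[40,0]]
[[14,20],[40,0]]
[[14,20],[40,0]]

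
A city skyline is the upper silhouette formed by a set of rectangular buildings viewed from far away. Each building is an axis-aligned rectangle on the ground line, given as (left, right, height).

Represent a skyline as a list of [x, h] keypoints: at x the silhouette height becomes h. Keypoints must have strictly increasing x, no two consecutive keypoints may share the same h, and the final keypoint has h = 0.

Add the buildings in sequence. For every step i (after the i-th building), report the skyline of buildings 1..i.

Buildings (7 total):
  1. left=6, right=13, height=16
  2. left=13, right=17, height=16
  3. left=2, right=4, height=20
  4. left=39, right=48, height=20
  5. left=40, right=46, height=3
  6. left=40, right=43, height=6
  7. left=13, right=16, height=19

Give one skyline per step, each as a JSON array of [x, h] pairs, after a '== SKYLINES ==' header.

== SKYLINES ==
[[6,16],[13,0]]
[[6,16],[17,0]]
[[2,20],[4,0],[6,16],[17,0]]
[[2,20],[4,0],[6,16],[17,0],[39,20],[48,0]]
[[2,20],[4,0],[6,16],[17,0],[39,20],[48,0]]
[[2,20],[4,0],[6,16],[17,0],[39,20],[48,0]]
[[2,20],[4,0],[6,16],[13,19],[16,16],[17,0],[39,20],[48,0]]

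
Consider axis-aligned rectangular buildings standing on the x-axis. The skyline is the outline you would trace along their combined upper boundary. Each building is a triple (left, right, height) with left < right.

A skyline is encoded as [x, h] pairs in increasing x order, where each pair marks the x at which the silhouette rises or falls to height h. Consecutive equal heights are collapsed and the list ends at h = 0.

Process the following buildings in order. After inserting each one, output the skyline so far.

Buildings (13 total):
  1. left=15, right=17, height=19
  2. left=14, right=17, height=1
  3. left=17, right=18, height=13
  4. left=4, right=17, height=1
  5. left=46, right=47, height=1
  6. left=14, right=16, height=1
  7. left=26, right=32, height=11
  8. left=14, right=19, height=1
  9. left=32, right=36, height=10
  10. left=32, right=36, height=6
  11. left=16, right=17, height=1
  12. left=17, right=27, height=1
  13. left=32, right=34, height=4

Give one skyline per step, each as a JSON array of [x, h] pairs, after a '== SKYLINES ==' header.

== SKYLINES ==
[[15,19],[17,0]]
[[14,1],[15,19],[17,0]]
[[14,1],[15,19],[17,13],[18,0]]
[[4,1],[15,19],[17,13],[18,0]]
[[4,1],[15,19],[17,13],[18,0],[46,1],[47,0]]
[[4,1],[15,19],[17,13],[18,0],[46,1],[47,0]]
[[4,1],[15,19],[17,13],[18,0],[26,11],[32,0],[46,1],[47,0]]
[[4,1],[15,19],[17,13],[18,1],[19,0],[26,11],[32,0],[46,1],[47,0]]
[[4,1],[15,19],[17,13],[18,1],[19,0],[26,11],[32,10],[36,0],[46,1],[47,0]]
[[4,1],[15,19],[17,13],[18,1],[19,0],[26,11],[32,10],[36,0],[46,1],[47,0]]
[[4,1],[15,19],[17,13],[18,1],[19,0],[26,11],[32,10],[36,0],[46,1],[47,0]]
[[4,1],[15,19],[17,13],[18,1],[26,11],[32,10],[36,0],[46,1],[47,0]]
[[4,1],[15,19],[17,13],[18,1],[26,11],[32,10],[36,0],[46,1],[47,0]]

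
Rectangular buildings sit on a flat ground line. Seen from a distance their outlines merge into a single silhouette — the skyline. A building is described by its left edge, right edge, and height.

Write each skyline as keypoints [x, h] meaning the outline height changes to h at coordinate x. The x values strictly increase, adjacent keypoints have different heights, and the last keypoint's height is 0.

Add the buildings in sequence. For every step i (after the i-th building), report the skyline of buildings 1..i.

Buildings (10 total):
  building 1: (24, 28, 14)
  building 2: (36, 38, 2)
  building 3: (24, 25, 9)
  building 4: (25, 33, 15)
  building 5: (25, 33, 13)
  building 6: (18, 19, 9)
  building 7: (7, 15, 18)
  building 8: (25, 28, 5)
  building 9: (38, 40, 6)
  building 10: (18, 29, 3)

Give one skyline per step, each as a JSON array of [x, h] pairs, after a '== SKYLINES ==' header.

== SKYLINES ==
[[24,14],[28,0]]
[[24,14],[28,0],[36,2],[38,0]]
[[24,14],[28,0],[36,2],[38,0]]
[[24,14],[25,15],[33,0],[36,2],[38,0]]
[[24,14],[25,15],[33,0],[36,2],[38,0]]
[[18,9],[19,0],[24,14],[25,15],[33,0],[36,2],[38,0]]
[[7,18],[15,0],[18,9],[19,0],[24,14],[25,15],[33,0],[36,2],[38,0]]
[[7,18],[15,0],[18,9],[19,0],[24,14],[25,15],[33,0],[36,2],[38,0]]
[[7,18],[15,0],[18,9],[19,0],[24,14],[25,15],[33,0],[36,2],[38,6],[40,0]]
[[7,18],[15,0],[18,9],[19,3],[24,14],[25,15],[33,0],[36,2],[38,6],[40,0]]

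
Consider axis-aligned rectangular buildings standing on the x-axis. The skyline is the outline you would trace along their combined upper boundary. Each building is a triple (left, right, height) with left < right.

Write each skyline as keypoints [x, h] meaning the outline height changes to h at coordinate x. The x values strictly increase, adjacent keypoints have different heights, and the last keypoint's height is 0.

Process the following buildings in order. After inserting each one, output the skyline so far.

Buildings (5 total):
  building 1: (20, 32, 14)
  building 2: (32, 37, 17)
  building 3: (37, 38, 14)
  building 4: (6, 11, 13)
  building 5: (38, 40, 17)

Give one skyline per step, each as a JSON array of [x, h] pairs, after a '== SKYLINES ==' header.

== SKYLINES ==
[[20,14],[32,0]]
[[20,14],[32,17],[37,0]]
[[20,14],[32,17],[37,14],[38,0]]
[[6,13],[11,0],[20,14],[32,17],[37,14],[38,0]]
[[6,13],[11,0],[20,14],[32,17],[37,14],[38,17],[40,0]]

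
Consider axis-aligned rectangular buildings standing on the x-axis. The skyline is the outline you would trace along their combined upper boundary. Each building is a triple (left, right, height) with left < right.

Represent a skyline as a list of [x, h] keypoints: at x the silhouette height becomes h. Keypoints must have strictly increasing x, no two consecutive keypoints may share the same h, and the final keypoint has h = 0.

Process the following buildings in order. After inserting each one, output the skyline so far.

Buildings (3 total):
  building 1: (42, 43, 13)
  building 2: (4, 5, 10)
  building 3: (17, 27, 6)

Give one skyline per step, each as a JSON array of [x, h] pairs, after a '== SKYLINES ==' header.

== SKYLINES ==
[[42,13],[43,0]]
[[4,10],[5,0],[42,13],[43,0]]
[[4,10],[5,0],[17,6],[27,0],[42,13],[43,0]]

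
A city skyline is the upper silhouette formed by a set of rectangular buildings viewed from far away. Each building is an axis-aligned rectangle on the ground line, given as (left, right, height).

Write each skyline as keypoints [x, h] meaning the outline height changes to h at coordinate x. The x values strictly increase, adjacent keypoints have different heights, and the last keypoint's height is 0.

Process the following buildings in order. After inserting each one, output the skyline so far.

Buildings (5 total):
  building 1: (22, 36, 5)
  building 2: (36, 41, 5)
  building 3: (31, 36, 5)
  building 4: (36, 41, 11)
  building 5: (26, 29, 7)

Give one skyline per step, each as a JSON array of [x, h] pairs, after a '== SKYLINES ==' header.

== SKYLINES ==
[[22,5],[36,0]]
[[22,5],[41,0]]
[[22,5],[41,0]]
[[22,5],[36,11],[41,0]]
[[22,5],[26,7],[29,5],[36,11],[41,0]]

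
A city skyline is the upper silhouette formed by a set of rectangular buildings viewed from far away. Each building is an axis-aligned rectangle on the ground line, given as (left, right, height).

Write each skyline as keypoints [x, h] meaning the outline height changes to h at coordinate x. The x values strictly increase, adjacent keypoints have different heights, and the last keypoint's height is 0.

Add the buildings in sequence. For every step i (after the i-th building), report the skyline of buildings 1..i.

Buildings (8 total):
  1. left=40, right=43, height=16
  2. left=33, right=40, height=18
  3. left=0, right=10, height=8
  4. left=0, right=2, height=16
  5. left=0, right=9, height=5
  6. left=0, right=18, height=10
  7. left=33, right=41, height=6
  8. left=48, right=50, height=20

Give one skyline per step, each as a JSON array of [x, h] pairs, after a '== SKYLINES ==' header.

== SKYLINES ==
[[40,16],[43,0]]
[[33,18],[40,16],[43,0]]
[[0,8],[10,0],[33,18],[40,16],[43,0]]
[[0,16],[2,8],[10,0],[33,18],[40,16],[43,0]]
[[0,16],[2,8],[10,0],[33,18],[40,16],[43,0]]
[[0,16],[2,10],[18,0],[33,18],[40,16],[43,0]]
[[0,16],[2,10],[18,0],[33,18],[40,16],[43,0]]
[[0,16],[2,10],[18,0],[33,18],[40,16],[43,0],[48,20],[50,0]]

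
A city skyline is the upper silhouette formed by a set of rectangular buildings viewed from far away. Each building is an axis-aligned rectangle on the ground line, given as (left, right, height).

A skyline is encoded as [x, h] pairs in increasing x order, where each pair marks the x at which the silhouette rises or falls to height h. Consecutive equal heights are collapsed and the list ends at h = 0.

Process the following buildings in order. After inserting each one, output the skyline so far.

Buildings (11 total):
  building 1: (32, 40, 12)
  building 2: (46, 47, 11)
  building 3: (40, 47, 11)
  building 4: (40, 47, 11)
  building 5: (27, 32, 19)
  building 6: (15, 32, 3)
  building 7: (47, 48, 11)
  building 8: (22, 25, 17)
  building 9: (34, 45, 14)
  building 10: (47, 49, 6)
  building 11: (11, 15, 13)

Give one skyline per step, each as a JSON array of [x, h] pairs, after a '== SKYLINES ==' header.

== SKYLINES ==
[[32,12],[40,0]]
[[32,12],[40,0],[46,11],[47,0]]
[[32,12],[40,11],[47,0]]
[[32,12],[40,11],[47,0]]
[[27,19],[32,12],[40,11],[47,0]]
[[15,3],[27,19],[32,12],[40,11],[47,0]]
[[15,3],[27,19],[32,12],[40,11],[48,0]]
[[15,3],[22,17],[25,3],[27,19],[32,12],[40,11],[48,0]]
[[15,3],[22,17],[25,3],[27,19],[32,12],[34,14],[45,11],[48,0]]
[[15,3],[22,17],[25,3],[27,19],[32,12],[34,14],[45,11],[48,6],[49,0]]
[[11,13],[15,3],[22,17],[25,3],[27,19],[32,12],[34,14],[45,11],[48,6],[49,0]]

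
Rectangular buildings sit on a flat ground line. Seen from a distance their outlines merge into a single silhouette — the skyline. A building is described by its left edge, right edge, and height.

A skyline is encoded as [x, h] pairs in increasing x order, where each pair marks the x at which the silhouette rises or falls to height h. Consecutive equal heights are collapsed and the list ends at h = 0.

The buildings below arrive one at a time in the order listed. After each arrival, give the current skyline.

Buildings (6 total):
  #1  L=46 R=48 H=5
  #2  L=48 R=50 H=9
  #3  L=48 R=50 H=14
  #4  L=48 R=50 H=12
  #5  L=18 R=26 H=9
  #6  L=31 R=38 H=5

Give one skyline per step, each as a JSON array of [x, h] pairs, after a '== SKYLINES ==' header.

== SKYLINES ==
[[46,5],[48,0]]
[[46,5],[48,9],[50,0]]
[[46,5],[48,14],[50,0]]
[[46,5],[48,14],[50,0]]
[[18,9],[26,0],[46,5],[48,14],[50,0]]
[[18,9],[26,0],[31,5],[38,0],[46,5],[48,14],[50,0]]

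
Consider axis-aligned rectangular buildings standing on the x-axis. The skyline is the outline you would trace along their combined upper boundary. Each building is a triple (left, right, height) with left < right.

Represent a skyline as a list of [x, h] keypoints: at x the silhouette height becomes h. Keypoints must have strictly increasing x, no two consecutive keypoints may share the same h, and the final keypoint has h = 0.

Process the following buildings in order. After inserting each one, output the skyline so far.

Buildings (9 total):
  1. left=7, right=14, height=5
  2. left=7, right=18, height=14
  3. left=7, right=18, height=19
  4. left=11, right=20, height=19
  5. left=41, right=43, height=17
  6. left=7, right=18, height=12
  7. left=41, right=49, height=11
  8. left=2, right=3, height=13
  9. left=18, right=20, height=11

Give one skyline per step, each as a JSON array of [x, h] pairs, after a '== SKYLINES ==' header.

== SKYLINES ==
[[7,5],[14,0]]
[[7,14],[18,0]]
[[7,19],[18,0]]
[[7,19],[20,0]]
[[7,19],[20,0],[41,17],[43,0]]
[[7,19],[20,0],[41,17],[43,0]]
[[7,19],[20,0],[41,17],[43,11],[49,0]]
[[2,13],[3,0],[7,19],[20,0],[41,17],[43,11],[49,0]]
[[2,13],[3,0],[7,19],[20,0],[41,17],[43,11],[49,0]]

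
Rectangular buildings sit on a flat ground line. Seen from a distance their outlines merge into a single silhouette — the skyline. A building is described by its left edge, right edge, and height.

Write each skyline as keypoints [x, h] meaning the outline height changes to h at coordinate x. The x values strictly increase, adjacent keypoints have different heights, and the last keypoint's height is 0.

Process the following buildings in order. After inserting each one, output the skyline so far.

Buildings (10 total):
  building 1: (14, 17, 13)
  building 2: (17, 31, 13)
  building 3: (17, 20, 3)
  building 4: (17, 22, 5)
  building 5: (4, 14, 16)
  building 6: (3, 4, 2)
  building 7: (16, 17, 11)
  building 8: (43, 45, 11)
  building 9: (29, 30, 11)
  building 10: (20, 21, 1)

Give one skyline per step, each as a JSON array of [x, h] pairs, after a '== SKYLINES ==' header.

== SKYLINES ==
[[14,13],[17,0]]
[[14,13],[31,0]]
[[14,13],[31,0]]
[[14,13],[31,0]]
[[4,16],[14,13],[31,0]]
[[3,2],[4,16],[14,13],[31,0]]
[[3,2],[4,16],[14,13],[31,0]]
[[3,2],[4,16],[14,13],[31,0],[43,11],[45,0]]
[[3,2],[4,16],[14,13],[31,0],[43,11],[45,0]]
[[3,2],[4,16],[14,13],[31,0],[43,11],[45,0]]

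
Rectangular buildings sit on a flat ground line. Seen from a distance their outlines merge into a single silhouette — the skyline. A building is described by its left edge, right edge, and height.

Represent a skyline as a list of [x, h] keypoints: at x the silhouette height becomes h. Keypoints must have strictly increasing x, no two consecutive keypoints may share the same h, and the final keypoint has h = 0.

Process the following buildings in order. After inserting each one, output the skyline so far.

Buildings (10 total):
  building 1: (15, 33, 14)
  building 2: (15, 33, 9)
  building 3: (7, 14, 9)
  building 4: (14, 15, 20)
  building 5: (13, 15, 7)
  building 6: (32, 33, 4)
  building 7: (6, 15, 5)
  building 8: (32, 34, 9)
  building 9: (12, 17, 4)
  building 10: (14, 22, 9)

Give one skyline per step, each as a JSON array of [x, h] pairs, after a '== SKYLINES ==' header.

== SKYLINES ==
[[15,14],[33,0]]
[[15,14],[33,0]]
[[7,9],[14,0],[15,14],[33,0]]
[[7,9],[14,20],[15,14],[33,0]]
[[7,9],[14,20],[15,14],[33,0]]
[[7,9],[14,20],[15,14],[33,0]]
[[6,5],[7,9],[14,20],[15,14],[33,0]]
[[6,5],[7,9],[14,20],[15,14],[33,9],[34,0]]
[[6,5],[7,9],[14,20],[15,14],[33,9],[34,0]]
[[6,5],[7,9],[14,20],[15,14],[33,9],[34,0]]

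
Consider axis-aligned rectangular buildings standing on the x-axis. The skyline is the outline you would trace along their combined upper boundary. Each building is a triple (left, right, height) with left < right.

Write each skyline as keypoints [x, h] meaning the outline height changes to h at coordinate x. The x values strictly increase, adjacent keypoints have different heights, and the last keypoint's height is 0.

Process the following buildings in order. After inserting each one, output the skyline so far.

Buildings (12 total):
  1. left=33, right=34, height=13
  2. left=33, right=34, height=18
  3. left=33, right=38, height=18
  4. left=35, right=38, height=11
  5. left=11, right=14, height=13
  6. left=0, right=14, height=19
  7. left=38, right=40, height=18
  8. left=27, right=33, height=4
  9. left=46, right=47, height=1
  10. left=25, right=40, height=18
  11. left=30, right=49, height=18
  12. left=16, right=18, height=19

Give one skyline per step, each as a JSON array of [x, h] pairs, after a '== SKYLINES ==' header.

== SKYLINES ==
[[33,13],[34,0]]
[[33,18],[34,0]]
[[33,18],[38,0]]
[[33,18],[38,0]]
[[11,13],[14,0],[33,18],[38,0]]
[[0,19],[14,0],[33,18],[38,0]]
[[0,19],[14,0],[33,18],[40,0]]
[[0,19],[14,0],[27,4],[33,18],[40,0]]
[[0,19],[14,0],[27,4],[33,18],[40,0],[46,1],[47,0]]
[[0,19],[14,0],[25,18],[40,0],[46,1],[47,0]]
[[0,19],[14,0],[25,18],[49,0]]
[[0,19],[14,0],[16,19],[18,0],[25,18],[49,0]]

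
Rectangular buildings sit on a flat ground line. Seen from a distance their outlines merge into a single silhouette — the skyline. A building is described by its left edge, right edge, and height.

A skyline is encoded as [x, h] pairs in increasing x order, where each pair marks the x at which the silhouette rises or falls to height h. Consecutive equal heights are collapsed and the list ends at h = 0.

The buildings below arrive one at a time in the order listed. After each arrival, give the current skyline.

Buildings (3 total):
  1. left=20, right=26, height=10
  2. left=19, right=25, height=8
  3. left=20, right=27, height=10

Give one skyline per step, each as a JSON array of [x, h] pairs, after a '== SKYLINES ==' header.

== SKYLINES ==
[[20,10],[26,0]]
[[19,8],[20,10],[26,0]]
[[19,8],[20,10],[27,0]]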